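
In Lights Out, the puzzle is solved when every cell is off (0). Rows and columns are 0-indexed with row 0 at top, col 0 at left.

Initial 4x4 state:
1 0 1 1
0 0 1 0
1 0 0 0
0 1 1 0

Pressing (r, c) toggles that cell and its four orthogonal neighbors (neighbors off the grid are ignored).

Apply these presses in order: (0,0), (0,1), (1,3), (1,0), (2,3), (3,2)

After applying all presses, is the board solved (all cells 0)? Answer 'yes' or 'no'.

After press 1 at (0,0):
0 1 1 1
1 0 1 0
1 0 0 0
0 1 1 0

After press 2 at (0,1):
1 0 0 1
1 1 1 0
1 0 0 0
0 1 1 0

After press 3 at (1,3):
1 0 0 0
1 1 0 1
1 0 0 1
0 1 1 0

After press 4 at (1,0):
0 0 0 0
0 0 0 1
0 0 0 1
0 1 1 0

After press 5 at (2,3):
0 0 0 0
0 0 0 0
0 0 1 0
0 1 1 1

After press 6 at (3,2):
0 0 0 0
0 0 0 0
0 0 0 0
0 0 0 0

Lights still on: 0

Answer: yes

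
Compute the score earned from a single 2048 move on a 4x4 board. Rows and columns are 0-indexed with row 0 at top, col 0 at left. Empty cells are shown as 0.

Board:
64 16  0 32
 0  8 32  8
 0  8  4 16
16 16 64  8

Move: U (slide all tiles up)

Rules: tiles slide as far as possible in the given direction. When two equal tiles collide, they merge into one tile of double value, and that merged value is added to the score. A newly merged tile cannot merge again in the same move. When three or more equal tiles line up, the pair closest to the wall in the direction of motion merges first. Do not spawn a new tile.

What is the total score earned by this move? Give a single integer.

Slide up:
col 0: [64, 0, 0, 16] -> [64, 16, 0, 0]  score +0 (running 0)
col 1: [16, 8, 8, 16] -> [16, 16, 16, 0]  score +16 (running 16)
col 2: [0, 32, 4, 64] -> [32, 4, 64, 0]  score +0 (running 16)
col 3: [32, 8, 16, 8] -> [32, 8, 16, 8]  score +0 (running 16)
Board after move:
64 16 32 32
16 16  4  8
 0 16 64 16
 0  0  0  8

Answer: 16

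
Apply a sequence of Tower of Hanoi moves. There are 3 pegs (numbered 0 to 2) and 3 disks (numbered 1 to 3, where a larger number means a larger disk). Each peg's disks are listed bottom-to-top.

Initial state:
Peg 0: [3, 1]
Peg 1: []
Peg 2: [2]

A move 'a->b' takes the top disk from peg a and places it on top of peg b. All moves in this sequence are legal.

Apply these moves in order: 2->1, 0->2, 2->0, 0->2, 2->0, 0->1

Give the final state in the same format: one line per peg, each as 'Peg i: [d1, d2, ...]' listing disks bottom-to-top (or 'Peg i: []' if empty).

Answer: Peg 0: [3]
Peg 1: [2, 1]
Peg 2: []

Derivation:
After move 1 (2->1):
Peg 0: [3, 1]
Peg 1: [2]
Peg 2: []

After move 2 (0->2):
Peg 0: [3]
Peg 1: [2]
Peg 2: [1]

After move 3 (2->0):
Peg 0: [3, 1]
Peg 1: [2]
Peg 2: []

After move 4 (0->2):
Peg 0: [3]
Peg 1: [2]
Peg 2: [1]

After move 5 (2->0):
Peg 0: [3, 1]
Peg 1: [2]
Peg 2: []

After move 6 (0->1):
Peg 0: [3]
Peg 1: [2, 1]
Peg 2: []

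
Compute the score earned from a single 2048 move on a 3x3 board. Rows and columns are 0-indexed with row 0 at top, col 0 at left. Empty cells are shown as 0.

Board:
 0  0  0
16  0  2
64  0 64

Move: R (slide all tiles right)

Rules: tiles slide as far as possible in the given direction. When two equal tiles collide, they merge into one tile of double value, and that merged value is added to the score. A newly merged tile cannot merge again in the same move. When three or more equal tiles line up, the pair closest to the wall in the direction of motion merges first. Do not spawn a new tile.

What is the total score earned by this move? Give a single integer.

Answer: 128

Derivation:
Slide right:
row 0: [0, 0, 0] -> [0, 0, 0]  score +0 (running 0)
row 1: [16, 0, 2] -> [0, 16, 2]  score +0 (running 0)
row 2: [64, 0, 64] -> [0, 0, 128]  score +128 (running 128)
Board after move:
  0   0   0
  0  16   2
  0   0 128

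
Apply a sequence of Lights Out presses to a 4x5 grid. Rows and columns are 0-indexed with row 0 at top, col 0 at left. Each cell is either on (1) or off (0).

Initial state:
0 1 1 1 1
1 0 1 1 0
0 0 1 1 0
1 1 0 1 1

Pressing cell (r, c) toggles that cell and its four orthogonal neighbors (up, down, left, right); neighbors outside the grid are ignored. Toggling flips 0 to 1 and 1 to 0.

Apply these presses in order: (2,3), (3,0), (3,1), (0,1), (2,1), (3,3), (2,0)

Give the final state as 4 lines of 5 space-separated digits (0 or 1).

After press 1 at (2,3):
0 1 1 1 1
1 0 1 0 0
0 0 0 0 1
1 1 0 0 1

After press 2 at (3,0):
0 1 1 1 1
1 0 1 0 0
1 0 0 0 1
0 0 0 0 1

After press 3 at (3,1):
0 1 1 1 1
1 0 1 0 0
1 1 0 0 1
1 1 1 0 1

After press 4 at (0,1):
1 0 0 1 1
1 1 1 0 0
1 1 0 0 1
1 1 1 0 1

After press 5 at (2,1):
1 0 0 1 1
1 0 1 0 0
0 0 1 0 1
1 0 1 0 1

After press 6 at (3,3):
1 0 0 1 1
1 0 1 0 0
0 0 1 1 1
1 0 0 1 0

After press 7 at (2,0):
1 0 0 1 1
0 0 1 0 0
1 1 1 1 1
0 0 0 1 0

Answer: 1 0 0 1 1
0 0 1 0 0
1 1 1 1 1
0 0 0 1 0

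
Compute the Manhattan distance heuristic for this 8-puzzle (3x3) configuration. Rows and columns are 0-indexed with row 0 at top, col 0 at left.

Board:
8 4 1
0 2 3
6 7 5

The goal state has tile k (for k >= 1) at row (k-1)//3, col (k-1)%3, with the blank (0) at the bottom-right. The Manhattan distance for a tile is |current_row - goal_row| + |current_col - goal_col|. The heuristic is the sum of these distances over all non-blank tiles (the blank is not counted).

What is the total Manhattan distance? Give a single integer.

Answer: 15

Derivation:
Tile 8: (0,0)->(2,1) = 3
Tile 4: (0,1)->(1,0) = 2
Tile 1: (0,2)->(0,0) = 2
Tile 2: (1,1)->(0,1) = 1
Tile 3: (1,2)->(0,2) = 1
Tile 6: (2,0)->(1,2) = 3
Tile 7: (2,1)->(2,0) = 1
Tile 5: (2,2)->(1,1) = 2
Sum: 3 + 2 + 2 + 1 + 1 + 3 + 1 + 2 = 15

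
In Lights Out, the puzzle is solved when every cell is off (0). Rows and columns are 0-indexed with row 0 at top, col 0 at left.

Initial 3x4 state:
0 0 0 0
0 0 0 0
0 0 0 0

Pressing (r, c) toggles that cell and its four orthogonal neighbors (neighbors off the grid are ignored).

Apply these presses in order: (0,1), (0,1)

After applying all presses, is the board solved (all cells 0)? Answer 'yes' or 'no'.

Answer: yes

Derivation:
After press 1 at (0,1):
1 1 1 0
0 1 0 0
0 0 0 0

After press 2 at (0,1):
0 0 0 0
0 0 0 0
0 0 0 0

Lights still on: 0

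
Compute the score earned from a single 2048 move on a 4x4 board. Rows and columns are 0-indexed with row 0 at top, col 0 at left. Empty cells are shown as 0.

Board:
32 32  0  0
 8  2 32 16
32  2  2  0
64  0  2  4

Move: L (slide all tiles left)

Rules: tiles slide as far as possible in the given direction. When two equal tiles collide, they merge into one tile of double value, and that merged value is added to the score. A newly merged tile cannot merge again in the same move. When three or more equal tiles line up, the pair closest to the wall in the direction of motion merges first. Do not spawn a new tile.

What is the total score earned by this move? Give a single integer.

Answer: 68

Derivation:
Slide left:
row 0: [32, 32, 0, 0] -> [64, 0, 0, 0]  score +64 (running 64)
row 1: [8, 2, 32, 16] -> [8, 2, 32, 16]  score +0 (running 64)
row 2: [32, 2, 2, 0] -> [32, 4, 0, 0]  score +4 (running 68)
row 3: [64, 0, 2, 4] -> [64, 2, 4, 0]  score +0 (running 68)
Board after move:
64  0  0  0
 8  2 32 16
32  4  0  0
64  2  4  0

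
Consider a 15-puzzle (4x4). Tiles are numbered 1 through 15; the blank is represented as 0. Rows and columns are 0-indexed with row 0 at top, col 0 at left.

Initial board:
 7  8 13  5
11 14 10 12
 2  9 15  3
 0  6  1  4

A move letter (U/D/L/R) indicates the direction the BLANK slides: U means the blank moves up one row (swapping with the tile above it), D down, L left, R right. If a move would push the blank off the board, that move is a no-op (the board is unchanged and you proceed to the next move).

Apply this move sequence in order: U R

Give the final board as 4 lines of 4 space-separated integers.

Answer:  7  8 13  5
11 14 10 12
 9  0 15  3
 2  6  1  4

Derivation:
After move 1 (U):
 7  8 13  5
11 14 10 12
 0  9 15  3
 2  6  1  4

After move 2 (R):
 7  8 13  5
11 14 10 12
 9  0 15  3
 2  6  1  4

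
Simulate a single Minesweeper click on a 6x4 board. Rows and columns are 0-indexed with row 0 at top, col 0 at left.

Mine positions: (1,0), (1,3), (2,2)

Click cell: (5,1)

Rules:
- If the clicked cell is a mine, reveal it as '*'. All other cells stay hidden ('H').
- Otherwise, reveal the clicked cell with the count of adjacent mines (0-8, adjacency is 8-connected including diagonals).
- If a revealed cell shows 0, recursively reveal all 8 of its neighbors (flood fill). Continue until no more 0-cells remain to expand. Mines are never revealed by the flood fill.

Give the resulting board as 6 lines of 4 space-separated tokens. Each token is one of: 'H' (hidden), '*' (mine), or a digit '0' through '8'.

H H H H
H H H H
1 2 H H
0 1 1 1
0 0 0 0
0 0 0 0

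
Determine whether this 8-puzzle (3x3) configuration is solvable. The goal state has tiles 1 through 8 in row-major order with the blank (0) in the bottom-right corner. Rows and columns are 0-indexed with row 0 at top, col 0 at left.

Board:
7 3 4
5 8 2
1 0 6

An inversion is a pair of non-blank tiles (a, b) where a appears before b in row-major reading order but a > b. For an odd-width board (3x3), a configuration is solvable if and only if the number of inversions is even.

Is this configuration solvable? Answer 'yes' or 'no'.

Answer: yes

Derivation:
Inversions (pairs i<j in row-major order where tile[i] > tile[j] > 0): 16
16 is even, so the puzzle is solvable.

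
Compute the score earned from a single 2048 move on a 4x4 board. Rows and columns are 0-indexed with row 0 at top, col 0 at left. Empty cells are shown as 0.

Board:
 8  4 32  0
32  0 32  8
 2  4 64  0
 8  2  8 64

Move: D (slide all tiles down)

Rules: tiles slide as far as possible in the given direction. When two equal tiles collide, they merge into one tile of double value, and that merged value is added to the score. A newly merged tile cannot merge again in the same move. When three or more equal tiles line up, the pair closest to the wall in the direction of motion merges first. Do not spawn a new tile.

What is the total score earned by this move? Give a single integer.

Answer: 72

Derivation:
Slide down:
col 0: [8, 32, 2, 8] -> [8, 32, 2, 8]  score +0 (running 0)
col 1: [4, 0, 4, 2] -> [0, 0, 8, 2]  score +8 (running 8)
col 2: [32, 32, 64, 8] -> [0, 64, 64, 8]  score +64 (running 72)
col 3: [0, 8, 0, 64] -> [0, 0, 8, 64]  score +0 (running 72)
Board after move:
 8  0  0  0
32  0 64  0
 2  8 64  8
 8  2  8 64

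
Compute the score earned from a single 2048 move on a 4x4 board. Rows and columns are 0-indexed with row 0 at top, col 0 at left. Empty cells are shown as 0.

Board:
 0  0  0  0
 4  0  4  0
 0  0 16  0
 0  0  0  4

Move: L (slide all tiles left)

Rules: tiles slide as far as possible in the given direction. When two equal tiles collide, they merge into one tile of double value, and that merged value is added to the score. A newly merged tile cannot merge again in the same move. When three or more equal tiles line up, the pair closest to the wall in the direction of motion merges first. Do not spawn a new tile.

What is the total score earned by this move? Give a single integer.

Answer: 8

Derivation:
Slide left:
row 0: [0, 0, 0, 0] -> [0, 0, 0, 0]  score +0 (running 0)
row 1: [4, 0, 4, 0] -> [8, 0, 0, 0]  score +8 (running 8)
row 2: [0, 0, 16, 0] -> [16, 0, 0, 0]  score +0 (running 8)
row 3: [0, 0, 0, 4] -> [4, 0, 0, 0]  score +0 (running 8)
Board after move:
 0  0  0  0
 8  0  0  0
16  0  0  0
 4  0  0  0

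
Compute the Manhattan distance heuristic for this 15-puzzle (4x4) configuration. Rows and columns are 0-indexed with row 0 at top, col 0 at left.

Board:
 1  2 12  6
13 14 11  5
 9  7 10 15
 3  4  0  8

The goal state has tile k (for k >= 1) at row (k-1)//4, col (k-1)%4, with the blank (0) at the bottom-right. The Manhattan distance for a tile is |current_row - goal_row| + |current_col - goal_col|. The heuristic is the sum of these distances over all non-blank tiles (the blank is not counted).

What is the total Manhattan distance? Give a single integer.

Tile 1: at (0,0), goal (0,0), distance |0-0|+|0-0| = 0
Tile 2: at (0,1), goal (0,1), distance |0-0|+|1-1| = 0
Tile 12: at (0,2), goal (2,3), distance |0-2|+|2-3| = 3
Tile 6: at (0,3), goal (1,1), distance |0-1|+|3-1| = 3
Tile 13: at (1,0), goal (3,0), distance |1-3|+|0-0| = 2
Tile 14: at (1,1), goal (3,1), distance |1-3|+|1-1| = 2
Tile 11: at (1,2), goal (2,2), distance |1-2|+|2-2| = 1
Tile 5: at (1,3), goal (1,0), distance |1-1|+|3-0| = 3
Tile 9: at (2,0), goal (2,0), distance |2-2|+|0-0| = 0
Tile 7: at (2,1), goal (1,2), distance |2-1|+|1-2| = 2
Tile 10: at (2,2), goal (2,1), distance |2-2|+|2-1| = 1
Tile 15: at (2,3), goal (3,2), distance |2-3|+|3-2| = 2
Tile 3: at (3,0), goal (0,2), distance |3-0|+|0-2| = 5
Tile 4: at (3,1), goal (0,3), distance |3-0|+|1-3| = 5
Tile 8: at (3,3), goal (1,3), distance |3-1|+|3-3| = 2
Sum: 0 + 0 + 3 + 3 + 2 + 2 + 1 + 3 + 0 + 2 + 1 + 2 + 5 + 5 + 2 = 31

Answer: 31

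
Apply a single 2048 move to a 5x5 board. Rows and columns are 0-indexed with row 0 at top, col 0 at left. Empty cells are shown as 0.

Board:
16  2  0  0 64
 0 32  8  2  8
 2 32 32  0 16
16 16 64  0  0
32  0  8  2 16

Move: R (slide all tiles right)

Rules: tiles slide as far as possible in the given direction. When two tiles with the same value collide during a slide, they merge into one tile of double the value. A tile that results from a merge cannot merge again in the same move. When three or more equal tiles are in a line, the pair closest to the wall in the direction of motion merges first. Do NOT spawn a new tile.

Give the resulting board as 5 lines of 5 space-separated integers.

Answer:  0  0 16  2 64
 0 32  8  2  8
 0  0  2 64 16
 0  0  0 32 64
 0 32  8  2 16

Derivation:
Slide right:
row 0: [16, 2, 0, 0, 64] -> [0, 0, 16, 2, 64]
row 1: [0, 32, 8, 2, 8] -> [0, 32, 8, 2, 8]
row 2: [2, 32, 32, 0, 16] -> [0, 0, 2, 64, 16]
row 3: [16, 16, 64, 0, 0] -> [0, 0, 0, 32, 64]
row 4: [32, 0, 8, 2, 16] -> [0, 32, 8, 2, 16]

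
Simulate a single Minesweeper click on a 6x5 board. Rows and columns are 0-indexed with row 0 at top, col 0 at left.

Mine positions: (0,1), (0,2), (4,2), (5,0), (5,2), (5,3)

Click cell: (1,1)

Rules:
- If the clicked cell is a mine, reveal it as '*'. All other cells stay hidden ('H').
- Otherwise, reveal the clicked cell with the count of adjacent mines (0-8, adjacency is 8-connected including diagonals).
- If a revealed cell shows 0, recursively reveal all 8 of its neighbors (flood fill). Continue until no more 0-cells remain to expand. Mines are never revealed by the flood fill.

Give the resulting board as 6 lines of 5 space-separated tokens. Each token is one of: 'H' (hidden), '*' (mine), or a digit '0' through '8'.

H H H H H
H 2 H H H
H H H H H
H H H H H
H H H H H
H H H H H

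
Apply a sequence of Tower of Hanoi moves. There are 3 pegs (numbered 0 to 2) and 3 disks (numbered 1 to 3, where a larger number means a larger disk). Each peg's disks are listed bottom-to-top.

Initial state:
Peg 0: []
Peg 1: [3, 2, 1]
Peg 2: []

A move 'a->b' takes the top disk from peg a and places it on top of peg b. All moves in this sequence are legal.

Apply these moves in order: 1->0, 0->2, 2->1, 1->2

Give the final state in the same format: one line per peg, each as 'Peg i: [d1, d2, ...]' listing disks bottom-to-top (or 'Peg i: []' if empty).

Answer: Peg 0: []
Peg 1: [3, 2]
Peg 2: [1]

Derivation:
After move 1 (1->0):
Peg 0: [1]
Peg 1: [3, 2]
Peg 2: []

After move 2 (0->2):
Peg 0: []
Peg 1: [3, 2]
Peg 2: [1]

After move 3 (2->1):
Peg 0: []
Peg 1: [3, 2, 1]
Peg 2: []

After move 4 (1->2):
Peg 0: []
Peg 1: [3, 2]
Peg 2: [1]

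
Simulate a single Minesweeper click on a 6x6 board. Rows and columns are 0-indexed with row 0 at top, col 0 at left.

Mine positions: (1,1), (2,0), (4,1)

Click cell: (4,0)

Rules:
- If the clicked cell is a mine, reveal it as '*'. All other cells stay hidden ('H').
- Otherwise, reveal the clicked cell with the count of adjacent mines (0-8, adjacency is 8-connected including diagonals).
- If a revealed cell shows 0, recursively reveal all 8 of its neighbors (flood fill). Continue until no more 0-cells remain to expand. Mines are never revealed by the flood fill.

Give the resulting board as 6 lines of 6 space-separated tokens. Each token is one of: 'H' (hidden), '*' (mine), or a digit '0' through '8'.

H H H H H H
H H H H H H
H H H H H H
H H H H H H
1 H H H H H
H H H H H H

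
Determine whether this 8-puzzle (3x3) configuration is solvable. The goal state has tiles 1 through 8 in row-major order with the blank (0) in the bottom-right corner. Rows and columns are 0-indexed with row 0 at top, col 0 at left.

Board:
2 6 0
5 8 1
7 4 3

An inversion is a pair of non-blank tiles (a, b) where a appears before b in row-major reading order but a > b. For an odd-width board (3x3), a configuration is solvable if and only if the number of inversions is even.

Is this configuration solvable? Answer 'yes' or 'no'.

Answer: no

Derivation:
Inversions (pairs i<j in row-major order where tile[i] > tile[j] > 0): 15
15 is odd, so the puzzle is not solvable.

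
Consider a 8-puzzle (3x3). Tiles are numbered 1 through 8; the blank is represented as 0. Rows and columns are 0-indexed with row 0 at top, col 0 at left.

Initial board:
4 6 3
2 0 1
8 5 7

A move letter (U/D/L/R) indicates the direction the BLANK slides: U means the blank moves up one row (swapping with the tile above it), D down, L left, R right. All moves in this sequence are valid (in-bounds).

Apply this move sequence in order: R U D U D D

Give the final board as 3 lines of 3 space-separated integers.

Answer: 4 6 3
2 1 7
8 5 0

Derivation:
After move 1 (R):
4 6 3
2 1 0
8 5 7

After move 2 (U):
4 6 0
2 1 3
8 5 7

After move 3 (D):
4 6 3
2 1 0
8 5 7

After move 4 (U):
4 6 0
2 1 3
8 5 7

After move 5 (D):
4 6 3
2 1 0
8 5 7

After move 6 (D):
4 6 3
2 1 7
8 5 0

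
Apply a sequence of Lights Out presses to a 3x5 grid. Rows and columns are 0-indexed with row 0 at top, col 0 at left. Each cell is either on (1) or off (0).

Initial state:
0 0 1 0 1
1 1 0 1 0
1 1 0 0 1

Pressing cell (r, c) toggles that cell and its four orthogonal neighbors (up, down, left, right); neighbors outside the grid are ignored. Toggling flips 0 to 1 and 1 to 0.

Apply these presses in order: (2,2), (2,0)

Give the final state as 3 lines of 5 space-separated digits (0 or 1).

After press 1 at (2,2):
0 0 1 0 1
1 1 1 1 0
1 0 1 1 1

After press 2 at (2,0):
0 0 1 0 1
0 1 1 1 0
0 1 1 1 1

Answer: 0 0 1 0 1
0 1 1 1 0
0 1 1 1 1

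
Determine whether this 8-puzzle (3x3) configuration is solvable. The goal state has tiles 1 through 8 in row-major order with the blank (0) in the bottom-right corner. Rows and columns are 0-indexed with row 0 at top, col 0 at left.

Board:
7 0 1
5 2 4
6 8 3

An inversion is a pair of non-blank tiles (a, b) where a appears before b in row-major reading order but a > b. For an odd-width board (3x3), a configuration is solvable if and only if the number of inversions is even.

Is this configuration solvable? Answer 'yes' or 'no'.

Answer: yes

Derivation:
Inversions (pairs i<j in row-major order where tile[i] > tile[j] > 0): 12
12 is even, so the puzzle is solvable.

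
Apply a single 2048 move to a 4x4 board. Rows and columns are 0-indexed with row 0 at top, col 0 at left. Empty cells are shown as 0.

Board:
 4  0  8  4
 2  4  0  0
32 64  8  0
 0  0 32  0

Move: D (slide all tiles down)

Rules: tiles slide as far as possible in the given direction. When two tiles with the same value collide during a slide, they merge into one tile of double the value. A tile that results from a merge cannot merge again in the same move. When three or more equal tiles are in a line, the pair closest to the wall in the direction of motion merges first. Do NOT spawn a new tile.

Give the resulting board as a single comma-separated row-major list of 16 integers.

Answer: 0, 0, 0, 0, 4, 0, 0, 0, 2, 4, 16, 0, 32, 64, 32, 4

Derivation:
Slide down:
col 0: [4, 2, 32, 0] -> [0, 4, 2, 32]
col 1: [0, 4, 64, 0] -> [0, 0, 4, 64]
col 2: [8, 0, 8, 32] -> [0, 0, 16, 32]
col 3: [4, 0, 0, 0] -> [0, 0, 0, 4]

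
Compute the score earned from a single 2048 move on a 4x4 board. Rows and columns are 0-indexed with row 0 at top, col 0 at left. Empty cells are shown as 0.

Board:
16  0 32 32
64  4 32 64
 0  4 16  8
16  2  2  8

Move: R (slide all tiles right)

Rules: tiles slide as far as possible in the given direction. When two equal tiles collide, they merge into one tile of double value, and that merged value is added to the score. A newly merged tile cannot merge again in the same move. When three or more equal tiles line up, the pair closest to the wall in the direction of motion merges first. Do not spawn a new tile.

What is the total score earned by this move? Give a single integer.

Answer: 68

Derivation:
Slide right:
row 0: [16, 0, 32, 32] -> [0, 0, 16, 64]  score +64 (running 64)
row 1: [64, 4, 32, 64] -> [64, 4, 32, 64]  score +0 (running 64)
row 2: [0, 4, 16, 8] -> [0, 4, 16, 8]  score +0 (running 64)
row 3: [16, 2, 2, 8] -> [0, 16, 4, 8]  score +4 (running 68)
Board after move:
 0  0 16 64
64  4 32 64
 0  4 16  8
 0 16  4  8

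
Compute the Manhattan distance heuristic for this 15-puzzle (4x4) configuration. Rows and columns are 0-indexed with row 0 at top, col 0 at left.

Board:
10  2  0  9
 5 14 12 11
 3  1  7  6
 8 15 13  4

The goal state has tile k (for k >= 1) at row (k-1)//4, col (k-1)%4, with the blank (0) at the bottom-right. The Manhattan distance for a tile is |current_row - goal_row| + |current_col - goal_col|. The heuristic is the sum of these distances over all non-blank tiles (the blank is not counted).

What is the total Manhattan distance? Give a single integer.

Answer: 36

Derivation:
Tile 10: at (0,0), goal (2,1), distance |0-2|+|0-1| = 3
Tile 2: at (0,1), goal (0,1), distance |0-0|+|1-1| = 0
Tile 9: at (0,3), goal (2,0), distance |0-2|+|3-0| = 5
Tile 5: at (1,0), goal (1,0), distance |1-1|+|0-0| = 0
Tile 14: at (1,1), goal (3,1), distance |1-3|+|1-1| = 2
Tile 12: at (1,2), goal (2,3), distance |1-2|+|2-3| = 2
Tile 11: at (1,3), goal (2,2), distance |1-2|+|3-2| = 2
Tile 3: at (2,0), goal (0,2), distance |2-0|+|0-2| = 4
Tile 1: at (2,1), goal (0,0), distance |2-0|+|1-0| = 3
Tile 7: at (2,2), goal (1,2), distance |2-1|+|2-2| = 1
Tile 6: at (2,3), goal (1,1), distance |2-1|+|3-1| = 3
Tile 8: at (3,0), goal (1,3), distance |3-1|+|0-3| = 5
Tile 15: at (3,1), goal (3,2), distance |3-3|+|1-2| = 1
Tile 13: at (3,2), goal (3,0), distance |3-3|+|2-0| = 2
Tile 4: at (3,3), goal (0,3), distance |3-0|+|3-3| = 3
Sum: 3 + 0 + 5 + 0 + 2 + 2 + 2 + 4 + 3 + 1 + 3 + 5 + 1 + 2 + 3 = 36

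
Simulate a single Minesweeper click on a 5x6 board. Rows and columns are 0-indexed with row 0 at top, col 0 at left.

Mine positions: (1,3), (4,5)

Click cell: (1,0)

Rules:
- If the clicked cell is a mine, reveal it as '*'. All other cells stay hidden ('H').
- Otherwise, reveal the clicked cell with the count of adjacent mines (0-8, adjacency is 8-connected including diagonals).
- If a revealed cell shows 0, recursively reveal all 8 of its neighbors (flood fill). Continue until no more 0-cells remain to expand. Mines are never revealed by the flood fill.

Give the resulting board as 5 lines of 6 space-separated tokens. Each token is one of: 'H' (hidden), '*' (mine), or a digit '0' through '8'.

0 0 1 H H H
0 0 1 H H H
0 0 1 1 1 H
0 0 0 0 1 H
0 0 0 0 1 H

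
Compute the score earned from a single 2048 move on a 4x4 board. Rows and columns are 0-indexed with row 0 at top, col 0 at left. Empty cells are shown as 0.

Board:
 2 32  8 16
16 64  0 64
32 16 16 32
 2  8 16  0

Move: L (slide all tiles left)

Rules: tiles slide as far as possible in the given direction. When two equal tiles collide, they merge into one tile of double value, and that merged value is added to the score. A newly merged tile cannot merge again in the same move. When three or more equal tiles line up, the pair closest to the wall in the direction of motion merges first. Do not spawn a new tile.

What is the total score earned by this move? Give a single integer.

Slide left:
row 0: [2, 32, 8, 16] -> [2, 32, 8, 16]  score +0 (running 0)
row 1: [16, 64, 0, 64] -> [16, 128, 0, 0]  score +128 (running 128)
row 2: [32, 16, 16, 32] -> [32, 32, 32, 0]  score +32 (running 160)
row 3: [2, 8, 16, 0] -> [2, 8, 16, 0]  score +0 (running 160)
Board after move:
  2  32   8  16
 16 128   0   0
 32  32  32   0
  2   8  16   0

Answer: 160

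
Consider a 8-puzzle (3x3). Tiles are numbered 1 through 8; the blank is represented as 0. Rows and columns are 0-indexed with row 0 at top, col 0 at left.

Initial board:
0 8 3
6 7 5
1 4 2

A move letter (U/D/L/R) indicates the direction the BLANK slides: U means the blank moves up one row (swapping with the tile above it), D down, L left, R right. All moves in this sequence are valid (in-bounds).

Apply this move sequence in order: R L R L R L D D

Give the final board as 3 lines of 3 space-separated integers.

Answer: 6 8 3
1 7 5
0 4 2

Derivation:
After move 1 (R):
8 0 3
6 7 5
1 4 2

After move 2 (L):
0 8 3
6 7 5
1 4 2

After move 3 (R):
8 0 3
6 7 5
1 4 2

After move 4 (L):
0 8 3
6 7 5
1 4 2

After move 5 (R):
8 0 3
6 7 5
1 4 2

After move 6 (L):
0 8 3
6 7 5
1 4 2

After move 7 (D):
6 8 3
0 7 5
1 4 2

After move 8 (D):
6 8 3
1 7 5
0 4 2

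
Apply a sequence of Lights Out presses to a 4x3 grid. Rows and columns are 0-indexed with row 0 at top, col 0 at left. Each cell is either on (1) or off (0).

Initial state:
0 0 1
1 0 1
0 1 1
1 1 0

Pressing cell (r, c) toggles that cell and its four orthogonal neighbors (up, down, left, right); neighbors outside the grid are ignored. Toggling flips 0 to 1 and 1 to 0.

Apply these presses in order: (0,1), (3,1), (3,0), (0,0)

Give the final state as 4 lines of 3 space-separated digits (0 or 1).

Answer: 0 0 0
0 1 1
1 0 1
1 1 1

Derivation:
After press 1 at (0,1):
1 1 0
1 1 1
0 1 1
1 1 0

After press 2 at (3,1):
1 1 0
1 1 1
0 0 1
0 0 1

After press 3 at (3,0):
1 1 0
1 1 1
1 0 1
1 1 1

After press 4 at (0,0):
0 0 0
0 1 1
1 0 1
1 1 1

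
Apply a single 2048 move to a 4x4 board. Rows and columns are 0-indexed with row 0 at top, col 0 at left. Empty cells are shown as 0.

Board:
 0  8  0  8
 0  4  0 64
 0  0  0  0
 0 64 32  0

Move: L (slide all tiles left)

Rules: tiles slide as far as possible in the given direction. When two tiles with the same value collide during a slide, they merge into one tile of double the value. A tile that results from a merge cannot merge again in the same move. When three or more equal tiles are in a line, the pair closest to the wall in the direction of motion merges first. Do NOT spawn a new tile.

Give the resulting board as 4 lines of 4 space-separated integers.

Slide left:
row 0: [0, 8, 0, 8] -> [16, 0, 0, 0]
row 1: [0, 4, 0, 64] -> [4, 64, 0, 0]
row 2: [0, 0, 0, 0] -> [0, 0, 0, 0]
row 3: [0, 64, 32, 0] -> [64, 32, 0, 0]

Answer: 16  0  0  0
 4 64  0  0
 0  0  0  0
64 32  0  0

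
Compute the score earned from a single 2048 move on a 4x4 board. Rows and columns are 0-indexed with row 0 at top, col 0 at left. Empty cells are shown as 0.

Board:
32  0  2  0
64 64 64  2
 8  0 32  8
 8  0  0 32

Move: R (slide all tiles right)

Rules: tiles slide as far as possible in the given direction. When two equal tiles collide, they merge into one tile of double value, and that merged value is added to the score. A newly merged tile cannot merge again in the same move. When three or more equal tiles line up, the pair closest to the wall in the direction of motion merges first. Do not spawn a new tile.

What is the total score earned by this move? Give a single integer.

Answer: 128

Derivation:
Slide right:
row 0: [32, 0, 2, 0] -> [0, 0, 32, 2]  score +0 (running 0)
row 1: [64, 64, 64, 2] -> [0, 64, 128, 2]  score +128 (running 128)
row 2: [8, 0, 32, 8] -> [0, 8, 32, 8]  score +0 (running 128)
row 3: [8, 0, 0, 32] -> [0, 0, 8, 32]  score +0 (running 128)
Board after move:
  0   0  32   2
  0  64 128   2
  0   8  32   8
  0   0   8  32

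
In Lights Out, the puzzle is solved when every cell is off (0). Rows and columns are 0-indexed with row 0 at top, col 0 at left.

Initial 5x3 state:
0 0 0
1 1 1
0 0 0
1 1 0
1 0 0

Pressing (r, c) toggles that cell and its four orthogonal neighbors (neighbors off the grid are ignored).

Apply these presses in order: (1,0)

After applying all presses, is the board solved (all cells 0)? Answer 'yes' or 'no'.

Answer: no

Derivation:
After press 1 at (1,0):
1 0 0
0 0 1
1 0 0
1 1 0
1 0 0

Lights still on: 6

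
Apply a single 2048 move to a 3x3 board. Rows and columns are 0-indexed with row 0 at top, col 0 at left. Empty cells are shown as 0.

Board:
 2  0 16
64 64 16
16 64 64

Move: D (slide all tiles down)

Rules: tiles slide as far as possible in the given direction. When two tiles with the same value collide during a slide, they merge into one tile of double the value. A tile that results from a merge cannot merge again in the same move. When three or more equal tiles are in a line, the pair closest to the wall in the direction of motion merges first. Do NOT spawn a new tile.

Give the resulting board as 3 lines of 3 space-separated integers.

Slide down:
col 0: [2, 64, 16] -> [2, 64, 16]
col 1: [0, 64, 64] -> [0, 0, 128]
col 2: [16, 16, 64] -> [0, 32, 64]

Answer:   2   0   0
 64   0  32
 16 128  64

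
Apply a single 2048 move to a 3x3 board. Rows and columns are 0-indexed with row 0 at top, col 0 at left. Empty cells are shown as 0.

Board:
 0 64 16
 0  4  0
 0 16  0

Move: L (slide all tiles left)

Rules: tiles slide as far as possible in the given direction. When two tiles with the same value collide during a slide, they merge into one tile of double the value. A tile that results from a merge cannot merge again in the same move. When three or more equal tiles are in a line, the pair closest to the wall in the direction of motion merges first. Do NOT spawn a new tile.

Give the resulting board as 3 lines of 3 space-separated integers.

Slide left:
row 0: [0, 64, 16] -> [64, 16, 0]
row 1: [0, 4, 0] -> [4, 0, 0]
row 2: [0, 16, 0] -> [16, 0, 0]

Answer: 64 16  0
 4  0  0
16  0  0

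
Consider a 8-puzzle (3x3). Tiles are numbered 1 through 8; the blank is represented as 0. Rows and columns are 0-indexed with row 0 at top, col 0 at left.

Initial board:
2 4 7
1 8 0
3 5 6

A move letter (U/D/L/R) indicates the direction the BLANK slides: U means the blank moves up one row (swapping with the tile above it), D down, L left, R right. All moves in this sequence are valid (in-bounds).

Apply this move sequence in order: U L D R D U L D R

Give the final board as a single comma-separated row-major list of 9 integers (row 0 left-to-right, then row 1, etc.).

Answer: 2, 8, 4, 1, 5, 7, 3, 6, 0

Derivation:
After move 1 (U):
2 4 0
1 8 7
3 5 6

After move 2 (L):
2 0 4
1 8 7
3 5 6

After move 3 (D):
2 8 4
1 0 7
3 5 6

After move 4 (R):
2 8 4
1 7 0
3 5 6

After move 5 (D):
2 8 4
1 7 6
3 5 0

After move 6 (U):
2 8 4
1 7 0
3 5 6

After move 7 (L):
2 8 4
1 0 7
3 5 6

After move 8 (D):
2 8 4
1 5 7
3 0 6

After move 9 (R):
2 8 4
1 5 7
3 6 0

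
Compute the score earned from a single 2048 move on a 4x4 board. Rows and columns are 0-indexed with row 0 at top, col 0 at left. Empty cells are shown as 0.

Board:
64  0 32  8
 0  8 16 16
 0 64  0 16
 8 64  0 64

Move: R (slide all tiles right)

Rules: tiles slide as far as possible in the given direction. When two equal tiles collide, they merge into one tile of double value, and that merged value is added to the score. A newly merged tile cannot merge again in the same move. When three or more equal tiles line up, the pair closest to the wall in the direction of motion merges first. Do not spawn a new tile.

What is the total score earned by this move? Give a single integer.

Answer: 160

Derivation:
Slide right:
row 0: [64, 0, 32, 8] -> [0, 64, 32, 8]  score +0 (running 0)
row 1: [0, 8, 16, 16] -> [0, 0, 8, 32]  score +32 (running 32)
row 2: [0, 64, 0, 16] -> [0, 0, 64, 16]  score +0 (running 32)
row 3: [8, 64, 0, 64] -> [0, 0, 8, 128]  score +128 (running 160)
Board after move:
  0  64  32   8
  0   0   8  32
  0   0  64  16
  0   0   8 128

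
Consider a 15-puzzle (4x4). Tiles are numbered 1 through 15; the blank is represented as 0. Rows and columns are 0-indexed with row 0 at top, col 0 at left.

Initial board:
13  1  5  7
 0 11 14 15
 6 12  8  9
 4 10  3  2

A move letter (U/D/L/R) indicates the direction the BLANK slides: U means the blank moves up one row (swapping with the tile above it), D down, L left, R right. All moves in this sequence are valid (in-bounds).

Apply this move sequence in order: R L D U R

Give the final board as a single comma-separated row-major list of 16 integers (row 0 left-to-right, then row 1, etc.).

Answer: 13, 1, 5, 7, 11, 0, 14, 15, 6, 12, 8, 9, 4, 10, 3, 2

Derivation:
After move 1 (R):
13  1  5  7
11  0 14 15
 6 12  8  9
 4 10  3  2

After move 2 (L):
13  1  5  7
 0 11 14 15
 6 12  8  9
 4 10  3  2

After move 3 (D):
13  1  5  7
 6 11 14 15
 0 12  8  9
 4 10  3  2

After move 4 (U):
13  1  5  7
 0 11 14 15
 6 12  8  9
 4 10  3  2

After move 5 (R):
13  1  5  7
11  0 14 15
 6 12  8  9
 4 10  3  2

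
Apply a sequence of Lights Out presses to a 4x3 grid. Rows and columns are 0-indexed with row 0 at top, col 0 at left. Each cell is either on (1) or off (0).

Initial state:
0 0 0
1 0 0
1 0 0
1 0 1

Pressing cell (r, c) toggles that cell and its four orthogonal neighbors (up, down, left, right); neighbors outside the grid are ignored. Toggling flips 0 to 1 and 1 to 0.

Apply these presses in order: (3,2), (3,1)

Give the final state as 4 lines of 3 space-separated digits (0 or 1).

Answer: 0 0 0
1 0 0
1 1 1
0 0 1

Derivation:
After press 1 at (3,2):
0 0 0
1 0 0
1 0 1
1 1 0

After press 2 at (3,1):
0 0 0
1 0 0
1 1 1
0 0 1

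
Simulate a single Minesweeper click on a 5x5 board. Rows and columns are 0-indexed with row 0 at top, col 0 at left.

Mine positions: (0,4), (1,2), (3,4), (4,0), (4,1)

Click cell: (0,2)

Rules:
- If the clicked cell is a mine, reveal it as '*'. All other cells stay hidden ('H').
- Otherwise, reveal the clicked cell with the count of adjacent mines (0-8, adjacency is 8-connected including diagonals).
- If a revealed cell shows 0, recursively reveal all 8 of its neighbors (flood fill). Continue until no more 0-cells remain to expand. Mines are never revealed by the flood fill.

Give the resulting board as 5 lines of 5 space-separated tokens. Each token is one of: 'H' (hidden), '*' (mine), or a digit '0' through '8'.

H H 1 H H
H H H H H
H H H H H
H H H H H
H H H H H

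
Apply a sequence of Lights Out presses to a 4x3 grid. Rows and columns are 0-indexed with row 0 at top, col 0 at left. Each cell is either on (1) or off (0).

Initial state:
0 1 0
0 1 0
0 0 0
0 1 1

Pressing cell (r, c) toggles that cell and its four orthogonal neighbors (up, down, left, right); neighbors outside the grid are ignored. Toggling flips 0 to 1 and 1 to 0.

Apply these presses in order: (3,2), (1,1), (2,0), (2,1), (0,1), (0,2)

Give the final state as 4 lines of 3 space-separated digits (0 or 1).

After press 1 at (3,2):
0 1 0
0 1 0
0 0 1
0 0 0

After press 2 at (1,1):
0 0 0
1 0 1
0 1 1
0 0 0

After press 3 at (2,0):
0 0 0
0 0 1
1 0 1
1 0 0

After press 4 at (2,1):
0 0 0
0 1 1
0 1 0
1 1 0

After press 5 at (0,1):
1 1 1
0 0 1
0 1 0
1 1 0

After press 6 at (0,2):
1 0 0
0 0 0
0 1 0
1 1 0

Answer: 1 0 0
0 0 0
0 1 0
1 1 0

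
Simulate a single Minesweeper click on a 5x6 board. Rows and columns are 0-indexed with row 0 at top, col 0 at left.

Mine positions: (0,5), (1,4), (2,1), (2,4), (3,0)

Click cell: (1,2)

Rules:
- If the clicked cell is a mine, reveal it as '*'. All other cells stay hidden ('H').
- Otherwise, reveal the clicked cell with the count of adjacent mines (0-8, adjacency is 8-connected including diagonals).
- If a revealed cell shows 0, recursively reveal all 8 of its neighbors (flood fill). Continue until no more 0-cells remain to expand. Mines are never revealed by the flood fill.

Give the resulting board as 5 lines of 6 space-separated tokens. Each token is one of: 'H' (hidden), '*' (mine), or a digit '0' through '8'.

H H H H H H
H H 1 H H H
H H H H H H
H H H H H H
H H H H H H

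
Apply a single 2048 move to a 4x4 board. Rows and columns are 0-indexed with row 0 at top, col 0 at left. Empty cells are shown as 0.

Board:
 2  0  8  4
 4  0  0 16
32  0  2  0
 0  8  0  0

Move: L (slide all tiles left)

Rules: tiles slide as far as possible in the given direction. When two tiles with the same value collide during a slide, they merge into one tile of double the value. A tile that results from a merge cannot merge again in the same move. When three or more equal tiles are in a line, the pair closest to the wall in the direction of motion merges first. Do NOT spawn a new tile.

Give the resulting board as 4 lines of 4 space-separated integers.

Answer:  2  8  4  0
 4 16  0  0
32  2  0  0
 8  0  0  0

Derivation:
Slide left:
row 0: [2, 0, 8, 4] -> [2, 8, 4, 0]
row 1: [4, 0, 0, 16] -> [4, 16, 0, 0]
row 2: [32, 0, 2, 0] -> [32, 2, 0, 0]
row 3: [0, 8, 0, 0] -> [8, 0, 0, 0]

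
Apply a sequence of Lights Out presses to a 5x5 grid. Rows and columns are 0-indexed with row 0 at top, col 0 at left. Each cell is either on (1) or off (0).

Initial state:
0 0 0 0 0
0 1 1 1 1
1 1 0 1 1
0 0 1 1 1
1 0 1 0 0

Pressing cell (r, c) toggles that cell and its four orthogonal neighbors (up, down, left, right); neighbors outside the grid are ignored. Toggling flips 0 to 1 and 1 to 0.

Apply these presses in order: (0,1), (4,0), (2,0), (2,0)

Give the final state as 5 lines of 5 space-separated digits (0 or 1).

After press 1 at (0,1):
1 1 1 0 0
0 0 1 1 1
1 1 0 1 1
0 0 1 1 1
1 0 1 0 0

After press 2 at (4,0):
1 1 1 0 0
0 0 1 1 1
1 1 0 1 1
1 0 1 1 1
0 1 1 0 0

After press 3 at (2,0):
1 1 1 0 0
1 0 1 1 1
0 0 0 1 1
0 0 1 1 1
0 1 1 0 0

After press 4 at (2,0):
1 1 1 0 0
0 0 1 1 1
1 1 0 1 1
1 0 1 1 1
0 1 1 0 0

Answer: 1 1 1 0 0
0 0 1 1 1
1 1 0 1 1
1 0 1 1 1
0 1 1 0 0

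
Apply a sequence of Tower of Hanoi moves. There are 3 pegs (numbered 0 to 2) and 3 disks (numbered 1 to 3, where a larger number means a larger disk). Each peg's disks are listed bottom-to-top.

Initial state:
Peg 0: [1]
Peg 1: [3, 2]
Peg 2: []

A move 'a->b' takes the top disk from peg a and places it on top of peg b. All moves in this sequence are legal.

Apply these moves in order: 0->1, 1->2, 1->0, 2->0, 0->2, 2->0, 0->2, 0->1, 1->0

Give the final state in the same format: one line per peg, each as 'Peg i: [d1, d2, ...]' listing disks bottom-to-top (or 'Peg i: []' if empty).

After move 1 (0->1):
Peg 0: []
Peg 1: [3, 2, 1]
Peg 2: []

After move 2 (1->2):
Peg 0: []
Peg 1: [3, 2]
Peg 2: [1]

After move 3 (1->0):
Peg 0: [2]
Peg 1: [3]
Peg 2: [1]

After move 4 (2->0):
Peg 0: [2, 1]
Peg 1: [3]
Peg 2: []

After move 5 (0->2):
Peg 0: [2]
Peg 1: [3]
Peg 2: [1]

After move 6 (2->0):
Peg 0: [2, 1]
Peg 1: [3]
Peg 2: []

After move 7 (0->2):
Peg 0: [2]
Peg 1: [3]
Peg 2: [1]

After move 8 (0->1):
Peg 0: []
Peg 1: [3, 2]
Peg 2: [1]

After move 9 (1->0):
Peg 0: [2]
Peg 1: [3]
Peg 2: [1]

Answer: Peg 0: [2]
Peg 1: [3]
Peg 2: [1]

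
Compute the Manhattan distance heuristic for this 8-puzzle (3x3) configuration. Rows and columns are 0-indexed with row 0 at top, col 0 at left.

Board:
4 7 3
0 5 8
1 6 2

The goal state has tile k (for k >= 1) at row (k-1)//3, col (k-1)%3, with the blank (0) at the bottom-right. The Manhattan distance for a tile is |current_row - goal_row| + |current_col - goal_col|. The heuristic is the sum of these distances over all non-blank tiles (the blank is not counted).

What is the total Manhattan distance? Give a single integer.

Answer: 13

Derivation:
Tile 4: at (0,0), goal (1,0), distance |0-1|+|0-0| = 1
Tile 7: at (0,1), goal (2,0), distance |0-2|+|1-0| = 3
Tile 3: at (0,2), goal (0,2), distance |0-0|+|2-2| = 0
Tile 5: at (1,1), goal (1,1), distance |1-1|+|1-1| = 0
Tile 8: at (1,2), goal (2,1), distance |1-2|+|2-1| = 2
Tile 1: at (2,0), goal (0,0), distance |2-0|+|0-0| = 2
Tile 6: at (2,1), goal (1,2), distance |2-1|+|1-2| = 2
Tile 2: at (2,2), goal (0,1), distance |2-0|+|2-1| = 3
Sum: 1 + 3 + 0 + 0 + 2 + 2 + 2 + 3 = 13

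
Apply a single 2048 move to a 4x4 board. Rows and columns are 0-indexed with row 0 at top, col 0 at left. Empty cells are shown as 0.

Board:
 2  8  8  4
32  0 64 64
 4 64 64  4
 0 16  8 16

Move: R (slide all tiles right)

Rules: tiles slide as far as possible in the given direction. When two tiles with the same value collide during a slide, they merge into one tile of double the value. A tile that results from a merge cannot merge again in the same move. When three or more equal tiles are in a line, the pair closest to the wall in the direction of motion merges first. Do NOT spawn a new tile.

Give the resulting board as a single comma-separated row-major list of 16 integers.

Answer: 0, 2, 16, 4, 0, 0, 32, 128, 0, 4, 128, 4, 0, 16, 8, 16

Derivation:
Slide right:
row 0: [2, 8, 8, 4] -> [0, 2, 16, 4]
row 1: [32, 0, 64, 64] -> [0, 0, 32, 128]
row 2: [4, 64, 64, 4] -> [0, 4, 128, 4]
row 3: [0, 16, 8, 16] -> [0, 16, 8, 16]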